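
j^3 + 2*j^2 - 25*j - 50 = (j - 5)*(j + 2)*(j + 5)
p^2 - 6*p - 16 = (p - 8)*(p + 2)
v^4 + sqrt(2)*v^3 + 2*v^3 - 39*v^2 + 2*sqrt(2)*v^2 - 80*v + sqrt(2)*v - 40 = (v - 4*sqrt(2))*(v + 5*sqrt(2))*(sqrt(2)*v/2 + sqrt(2)/2)*(sqrt(2)*v + sqrt(2))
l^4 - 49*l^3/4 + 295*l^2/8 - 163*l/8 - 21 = (l - 8)*(l - 3)*(l - 7/4)*(l + 1/2)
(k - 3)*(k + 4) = k^2 + k - 12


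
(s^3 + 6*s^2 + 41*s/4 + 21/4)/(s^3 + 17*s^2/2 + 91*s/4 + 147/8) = 2*(s + 1)/(2*s + 7)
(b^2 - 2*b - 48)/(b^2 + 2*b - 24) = (b - 8)/(b - 4)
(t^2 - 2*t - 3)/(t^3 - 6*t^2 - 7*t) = (t - 3)/(t*(t - 7))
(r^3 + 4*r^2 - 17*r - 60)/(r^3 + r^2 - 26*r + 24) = (r^2 + 8*r + 15)/(r^2 + 5*r - 6)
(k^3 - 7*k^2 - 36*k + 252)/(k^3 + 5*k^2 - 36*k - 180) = (k - 7)/(k + 5)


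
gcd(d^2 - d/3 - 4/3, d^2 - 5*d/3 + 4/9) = d - 4/3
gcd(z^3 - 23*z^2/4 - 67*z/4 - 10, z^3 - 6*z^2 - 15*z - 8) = z^2 - 7*z - 8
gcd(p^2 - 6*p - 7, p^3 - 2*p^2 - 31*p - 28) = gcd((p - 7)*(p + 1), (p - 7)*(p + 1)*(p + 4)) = p^2 - 6*p - 7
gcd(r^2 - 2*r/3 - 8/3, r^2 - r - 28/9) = r + 4/3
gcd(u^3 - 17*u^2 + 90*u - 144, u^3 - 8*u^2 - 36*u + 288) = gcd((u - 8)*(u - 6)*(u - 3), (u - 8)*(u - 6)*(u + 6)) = u^2 - 14*u + 48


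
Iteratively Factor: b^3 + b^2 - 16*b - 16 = (b + 4)*(b^2 - 3*b - 4) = (b + 1)*(b + 4)*(b - 4)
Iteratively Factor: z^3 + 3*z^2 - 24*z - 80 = (z + 4)*(z^2 - z - 20) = (z - 5)*(z + 4)*(z + 4)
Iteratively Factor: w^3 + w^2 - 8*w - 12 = (w + 2)*(w^2 - w - 6) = (w - 3)*(w + 2)*(w + 2)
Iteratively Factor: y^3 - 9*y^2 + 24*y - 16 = (y - 1)*(y^2 - 8*y + 16) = (y - 4)*(y - 1)*(y - 4)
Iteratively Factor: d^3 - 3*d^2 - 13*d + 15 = (d + 3)*(d^2 - 6*d + 5) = (d - 5)*(d + 3)*(d - 1)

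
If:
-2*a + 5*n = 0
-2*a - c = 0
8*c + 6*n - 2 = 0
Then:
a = -5/34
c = 5/17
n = -1/17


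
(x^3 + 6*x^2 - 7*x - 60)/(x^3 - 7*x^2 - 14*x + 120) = (x^2 + 2*x - 15)/(x^2 - 11*x + 30)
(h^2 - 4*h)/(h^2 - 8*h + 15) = h*(h - 4)/(h^2 - 8*h + 15)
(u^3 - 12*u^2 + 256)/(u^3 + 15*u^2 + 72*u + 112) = (u^2 - 16*u + 64)/(u^2 + 11*u + 28)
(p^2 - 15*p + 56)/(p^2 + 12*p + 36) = (p^2 - 15*p + 56)/(p^2 + 12*p + 36)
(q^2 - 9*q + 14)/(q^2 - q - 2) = (q - 7)/(q + 1)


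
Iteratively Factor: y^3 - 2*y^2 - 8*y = (y + 2)*(y^2 - 4*y) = (y - 4)*(y + 2)*(y)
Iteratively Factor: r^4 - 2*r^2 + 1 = (r + 1)*(r^3 - r^2 - r + 1) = (r - 1)*(r + 1)*(r^2 - 1) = (r - 1)^2*(r + 1)*(r + 1)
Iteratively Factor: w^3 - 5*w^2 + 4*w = (w - 4)*(w^2 - w) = w*(w - 4)*(w - 1)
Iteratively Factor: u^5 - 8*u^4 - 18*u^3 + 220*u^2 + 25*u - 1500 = (u + 4)*(u^4 - 12*u^3 + 30*u^2 + 100*u - 375) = (u - 5)*(u + 4)*(u^3 - 7*u^2 - 5*u + 75) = (u - 5)*(u + 3)*(u + 4)*(u^2 - 10*u + 25) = (u - 5)^2*(u + 3)*(u + 4)*(u - 5)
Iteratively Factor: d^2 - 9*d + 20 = (d - 4)*(d - 5)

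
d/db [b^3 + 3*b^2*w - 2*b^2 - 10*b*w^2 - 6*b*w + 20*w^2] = 3*b^2 + 6*b*w - 4*b - 10*w^2 - 6*w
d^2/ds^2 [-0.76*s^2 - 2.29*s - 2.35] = -1.52000000000000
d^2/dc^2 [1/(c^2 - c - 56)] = 2*(c^2 - c - (2*c - 1)^2 - 56)/(-c^2 + c + 56)^3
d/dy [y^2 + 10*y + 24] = 2*y + 10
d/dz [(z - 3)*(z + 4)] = 2*z + 1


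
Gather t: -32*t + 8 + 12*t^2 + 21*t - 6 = 12*t^2 - 11*t + 2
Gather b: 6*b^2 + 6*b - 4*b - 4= 6*b^2 + 2*b - 4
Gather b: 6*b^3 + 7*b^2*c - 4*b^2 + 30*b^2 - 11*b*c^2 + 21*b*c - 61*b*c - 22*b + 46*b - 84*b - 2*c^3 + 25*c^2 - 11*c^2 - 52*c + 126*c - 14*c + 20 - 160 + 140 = 6*b^3 + b^2*(7*c + 26) + b*(-11*c^2 - 40*c - 60) - 2*c^3 + 14*c^2 + 60*c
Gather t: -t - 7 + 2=-t - 5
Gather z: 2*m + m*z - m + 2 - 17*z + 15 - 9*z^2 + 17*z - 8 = m*z + m - 9*z^2 + 9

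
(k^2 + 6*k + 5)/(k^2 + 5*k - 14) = (k^2 + 6*k + 5)/(k^2 + 5*k - 14)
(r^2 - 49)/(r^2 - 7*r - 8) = (49 - r^2)/(-r^2 + 7*r + 8)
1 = 1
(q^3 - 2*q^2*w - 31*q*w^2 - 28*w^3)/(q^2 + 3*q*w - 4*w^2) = (q^2 - 6*q*w - 7*w^2)/(q - w)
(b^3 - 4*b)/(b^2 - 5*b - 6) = b*(4 - b^2)/(-b^2 + 5*b + 6)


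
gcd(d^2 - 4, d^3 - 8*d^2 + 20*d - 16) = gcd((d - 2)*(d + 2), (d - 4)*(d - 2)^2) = d - 2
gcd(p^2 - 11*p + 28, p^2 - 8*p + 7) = p - 7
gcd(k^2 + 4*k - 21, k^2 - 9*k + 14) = 1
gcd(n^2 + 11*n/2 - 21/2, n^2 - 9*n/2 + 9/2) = n - 3/2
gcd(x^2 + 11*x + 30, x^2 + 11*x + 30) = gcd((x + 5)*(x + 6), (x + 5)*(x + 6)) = x^2 + 11*x + 30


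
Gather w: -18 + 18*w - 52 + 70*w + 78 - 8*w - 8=80*w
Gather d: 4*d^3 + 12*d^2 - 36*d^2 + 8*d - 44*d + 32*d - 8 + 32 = 4*d^3 - 24*d^2 - 4*d + 24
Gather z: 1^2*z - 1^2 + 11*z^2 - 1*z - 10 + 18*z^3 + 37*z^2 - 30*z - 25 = 18*z^3 + 48*z^2 - 30*z - 36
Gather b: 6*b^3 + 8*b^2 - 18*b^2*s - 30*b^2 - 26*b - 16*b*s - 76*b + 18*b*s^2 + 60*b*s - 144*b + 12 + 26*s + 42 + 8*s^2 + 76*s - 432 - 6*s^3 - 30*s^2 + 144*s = 6*b^3 + b^2*(-18*s - 22) + b*(18*s^2 + 44*s - 246) - 6*s^3 - 22*s^2 + 246*s - 378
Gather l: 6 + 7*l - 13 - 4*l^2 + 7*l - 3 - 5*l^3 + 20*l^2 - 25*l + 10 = -5*l^3 + 16*l^2 - 11*l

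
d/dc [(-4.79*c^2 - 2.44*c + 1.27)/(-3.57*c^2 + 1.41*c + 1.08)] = (-15.4647*c^2 - 1.2786*c - 4.4259)/(12.7449*c^4 - 10.0674*c^3 - 5.7231*c^2 + 3.0456*c + 1.1664)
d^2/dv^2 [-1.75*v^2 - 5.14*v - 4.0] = -3.50000000000000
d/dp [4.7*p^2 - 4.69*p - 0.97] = 9.4*p - 4.69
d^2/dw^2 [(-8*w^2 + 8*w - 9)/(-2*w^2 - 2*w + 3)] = 4*(-32*w^3 + 126*w^2 - 18*w + 57)/(8*w^6 + 24*w^5 - 12*w^4 - 64*w^3 + 18*w^2 + 54*w - 27)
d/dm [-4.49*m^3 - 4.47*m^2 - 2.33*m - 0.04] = -13.47*m^2 - 8.94*m - 2.33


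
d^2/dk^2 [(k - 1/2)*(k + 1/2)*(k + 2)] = 6*k + 4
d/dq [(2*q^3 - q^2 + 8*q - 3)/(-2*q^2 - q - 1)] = (-4*q^4 - 4*q^3 + 11*q^2 - 10*q - 11)/(4*q^4 + 4*q^3 + 5*q^2 + 2*q + 1)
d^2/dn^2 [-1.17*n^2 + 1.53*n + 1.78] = -2.34000000000000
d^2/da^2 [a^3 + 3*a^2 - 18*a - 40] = 6*a + 6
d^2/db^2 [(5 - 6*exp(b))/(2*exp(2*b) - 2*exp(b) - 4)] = (-6*exp(4*b) + 14*exp(3*b) - 87*exp(2*b) + 57*exp(b) - 34)*exp(b)/(2*(exp(6*b) - 3*exp(5*b) - 3*exp(4*b) + 11*exp(3*b) + 6*exp(2*b) - 12*exp(b) - 8))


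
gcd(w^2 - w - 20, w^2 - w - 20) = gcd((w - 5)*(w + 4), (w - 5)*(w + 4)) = w^2 - w - 20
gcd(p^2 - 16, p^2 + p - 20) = p - 4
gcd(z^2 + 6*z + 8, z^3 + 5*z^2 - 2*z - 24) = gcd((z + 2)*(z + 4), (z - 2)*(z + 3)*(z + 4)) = z + 4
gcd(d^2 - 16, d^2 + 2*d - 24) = d - 4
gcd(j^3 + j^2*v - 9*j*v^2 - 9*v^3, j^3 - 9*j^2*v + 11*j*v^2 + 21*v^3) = -j^2 + 2*j*v + 3*v^2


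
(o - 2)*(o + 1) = o^2 - o - 2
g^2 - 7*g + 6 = (g - 6)*(g - 1)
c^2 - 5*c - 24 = (c - 8)*(c + 3)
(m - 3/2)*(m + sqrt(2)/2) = m^2 - 3*m/2 + sqrt(2)*m/2 - 3*sqrt(2)/4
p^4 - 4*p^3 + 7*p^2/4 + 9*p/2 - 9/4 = (p - 3)*(p - 3/2)*(p - 1/2)*(p + 1)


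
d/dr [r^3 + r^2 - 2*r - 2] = 3*r^2 + 2*r - 2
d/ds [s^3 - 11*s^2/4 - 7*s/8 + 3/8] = 3*s^2 - 11*s/2 - 7/8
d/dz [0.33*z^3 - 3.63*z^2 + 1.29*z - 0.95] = 0.99*z^2 - 7.26*z + 1.29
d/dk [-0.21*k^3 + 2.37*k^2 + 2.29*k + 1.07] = -0.63*k^2 + 4.74*k + 2.29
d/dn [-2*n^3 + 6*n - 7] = 6 - 6*n^2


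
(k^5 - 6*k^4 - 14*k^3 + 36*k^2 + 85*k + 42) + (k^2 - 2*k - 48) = k^5 - 6*k^4 - 14*k^3 + 37*k^2 + 83*k - 6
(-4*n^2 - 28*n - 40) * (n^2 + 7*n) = -4*n^4 - 56*n^3 - 236*n^2 - 280*n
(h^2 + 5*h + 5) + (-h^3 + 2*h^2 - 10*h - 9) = -h^3 + 3*h^2 - 5*h - 4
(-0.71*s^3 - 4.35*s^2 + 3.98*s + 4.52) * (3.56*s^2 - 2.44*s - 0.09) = -2.5276*s^5 - 13.7536*s^4 + 24.8467*s^3 + 6.7715*s^2 - 11.387*s - 0.4068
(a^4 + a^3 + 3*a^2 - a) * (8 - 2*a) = -2*a^5 + 6*a^4 + 2*a^3 + 26*a^2 - 8*a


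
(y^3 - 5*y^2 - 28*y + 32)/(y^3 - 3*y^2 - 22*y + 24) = (y - 8)/(y - 6)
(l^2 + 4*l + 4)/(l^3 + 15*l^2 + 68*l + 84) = (l + 2)/(l^2 + 13*l + 42)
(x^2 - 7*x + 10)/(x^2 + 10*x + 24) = (x^2 - 7*x + 10)/(x^2 + 10*x + 24)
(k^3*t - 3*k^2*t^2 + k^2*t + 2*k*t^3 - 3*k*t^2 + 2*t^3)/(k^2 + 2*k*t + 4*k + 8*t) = t*(k^3 - 3*k^2*t + k^2 + 2*k*t^2 - 3*k*t + 2*t^2)/(k^2 + 2*k*t + 4*k + 8*t)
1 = 1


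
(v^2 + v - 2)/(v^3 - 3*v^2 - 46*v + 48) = (v + 2)/(v^2 - 2*v - 48)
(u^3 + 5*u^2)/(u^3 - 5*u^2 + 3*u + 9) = u^2*(u + 5)/(u^3 - 5*u^2 + 3*u + 9)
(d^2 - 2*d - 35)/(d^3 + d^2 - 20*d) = (d - 7)/(d*(d - 4))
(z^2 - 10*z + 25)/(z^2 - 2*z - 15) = (z - 5)/(z + 3)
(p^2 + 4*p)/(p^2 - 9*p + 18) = p*(p + 4)/(p^2 - 9*p + 18)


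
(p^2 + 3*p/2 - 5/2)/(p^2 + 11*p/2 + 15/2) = (p - 1)/(p + 3)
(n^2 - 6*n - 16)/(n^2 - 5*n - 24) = (n + 2)/(n + 3)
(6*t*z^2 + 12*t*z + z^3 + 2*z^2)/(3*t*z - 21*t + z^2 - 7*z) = z*(6*t*z + 12*t + z^2 + 2*z)/(3*t*z - 21*t + z^2 - 7*z)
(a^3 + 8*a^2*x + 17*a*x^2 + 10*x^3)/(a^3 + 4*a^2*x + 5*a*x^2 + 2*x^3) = (a + 5*x)/(a + x)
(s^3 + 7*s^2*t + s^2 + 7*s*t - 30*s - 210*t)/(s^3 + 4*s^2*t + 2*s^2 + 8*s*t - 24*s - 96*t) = (s^2 + 7*s*t - 5*s - 35*t)/(s^2 + 4*s*t - 4*s - 16*t)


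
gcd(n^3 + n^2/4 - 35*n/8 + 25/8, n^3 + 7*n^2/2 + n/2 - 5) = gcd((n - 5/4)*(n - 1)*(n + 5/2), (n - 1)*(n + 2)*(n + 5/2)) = n^2 + 3*n/2 - 5/2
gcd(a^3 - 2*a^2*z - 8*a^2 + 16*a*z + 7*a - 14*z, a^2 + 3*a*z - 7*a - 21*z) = a - 7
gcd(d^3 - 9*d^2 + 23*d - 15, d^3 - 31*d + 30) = d^2 - 6*d + 5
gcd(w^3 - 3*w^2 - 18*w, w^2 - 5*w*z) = w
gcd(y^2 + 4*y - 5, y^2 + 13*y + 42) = 1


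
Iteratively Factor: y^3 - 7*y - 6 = (y + 1)*(y^2 - y - 6) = (y - 3)*(y + 1)*(y + 2)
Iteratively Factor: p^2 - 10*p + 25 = (p - 5)*(p - 5)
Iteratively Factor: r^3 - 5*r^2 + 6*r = (r - 2)*(r^2 - 3*r) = (r - 3)*(r - 2)*(r)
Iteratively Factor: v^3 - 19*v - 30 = (v + 3)*(v^2 - 3*v - 10) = (v + 2)*(v + 3)*(v - 5)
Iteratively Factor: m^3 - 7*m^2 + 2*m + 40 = (m + 2)*(m^2 - 9*m + 20) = (m - 4)*(m + 2)*(m - 5)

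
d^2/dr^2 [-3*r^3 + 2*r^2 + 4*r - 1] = 4 - 18*r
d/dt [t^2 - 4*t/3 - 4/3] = 2*t - 4/3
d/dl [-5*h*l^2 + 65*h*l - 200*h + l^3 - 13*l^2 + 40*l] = -10*h*l + 65*h + 3*l^2 - 26*l + 40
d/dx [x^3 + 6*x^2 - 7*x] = 3*x^2 + 12*x - 7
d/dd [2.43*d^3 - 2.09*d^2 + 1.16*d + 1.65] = 7.29*d^2 - 4.18*d + 1.16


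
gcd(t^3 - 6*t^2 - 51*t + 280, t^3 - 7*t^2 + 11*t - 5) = t - 5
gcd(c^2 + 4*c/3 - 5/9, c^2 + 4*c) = 1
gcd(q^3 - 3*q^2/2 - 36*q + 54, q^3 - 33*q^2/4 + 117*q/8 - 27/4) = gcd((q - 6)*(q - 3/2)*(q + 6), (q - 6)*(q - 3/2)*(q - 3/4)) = q^2 - 15*q/2 + 9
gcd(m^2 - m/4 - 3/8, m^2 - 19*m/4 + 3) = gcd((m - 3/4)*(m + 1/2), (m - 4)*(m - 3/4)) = m - 3/4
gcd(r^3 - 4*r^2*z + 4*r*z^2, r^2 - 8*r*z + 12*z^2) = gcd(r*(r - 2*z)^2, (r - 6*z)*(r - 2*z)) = -r + 2*z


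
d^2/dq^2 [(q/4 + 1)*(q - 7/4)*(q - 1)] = 3*q/2 + 5/8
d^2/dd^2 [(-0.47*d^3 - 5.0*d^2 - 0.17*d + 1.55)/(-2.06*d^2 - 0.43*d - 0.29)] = (-1.77635683940025e-15*d^5 - 7.80292599999999*d^3 - 57.035826*d^2 - 8.610126*d + 2.077352)/(8.741816*d^6 + 5.474244*d^5 + 4.834614*d^4 + 1.620799*d^3 + 0.680601*d^2 + 0.108489*d + 0.024389)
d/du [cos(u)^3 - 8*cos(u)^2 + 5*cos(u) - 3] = (-3*cos(u)^2 + 16*cos(u) - 5)*sin(u)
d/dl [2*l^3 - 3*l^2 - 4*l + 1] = 6*l^2 - 6*l - 4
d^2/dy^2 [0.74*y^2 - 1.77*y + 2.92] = 1.48000000000000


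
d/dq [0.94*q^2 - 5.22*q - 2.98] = 1.88*q - 5.22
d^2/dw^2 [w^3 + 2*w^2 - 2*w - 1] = 6*w + 4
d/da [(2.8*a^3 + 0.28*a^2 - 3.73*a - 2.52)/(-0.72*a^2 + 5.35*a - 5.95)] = (-2.016*a^4 + 29.96*a^3 - 51.1676*a^2 - 6.9608*a + 35.6755)/(0.5184*a^4 - 7.704*a^3 + 37.1905*a^2 - 63.665*a + 35.4025)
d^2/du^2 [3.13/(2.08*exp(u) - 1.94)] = (13.541632*exp(u) + 12.630176)*exp(u)/(2.08*exp(u) - 1.94)^3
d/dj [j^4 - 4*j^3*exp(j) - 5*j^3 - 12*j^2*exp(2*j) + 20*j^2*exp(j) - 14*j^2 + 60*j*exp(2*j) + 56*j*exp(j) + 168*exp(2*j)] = -4*j^3*exp(j) + 4*j^3 - 24*j^2*exp(2*j) + 8*j^2*exp(j) - 15*j^2 + 96*j*exp(2*j) + 96*j*exp(j) - 28*j + 396*exp(2*j) + 56*exp(j)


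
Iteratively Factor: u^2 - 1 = (u + 1)*(u - 1)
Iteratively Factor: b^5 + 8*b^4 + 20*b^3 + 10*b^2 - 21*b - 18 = (b + 2)*(b^4 + 6*b^3 + 8*b^2 - 6*b - 9) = (b - 1)*(b + 2)*(b^3 + 7*b^2 + 15*b + 9) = (b - 1)*(b + 1)*(b + 2)*(b^2 + 6*b + 9) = (b - 1)*(b + 1)*(b + 2)*(b + 3)*(b + 3)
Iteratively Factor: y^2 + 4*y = (y + 4)*(y)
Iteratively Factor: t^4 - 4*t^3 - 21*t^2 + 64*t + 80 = (t - 5)*(t^3 + t^2 - 16*t - 16) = (t - 5)*(t - 4)*(t^2 + 5*t + 4) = (t - 5)*(t - 4)*(t + 1)*(t + 4)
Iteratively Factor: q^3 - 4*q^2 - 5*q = (q - 5)*(q^2 + q) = (q - 5)*(q + 1)*(q)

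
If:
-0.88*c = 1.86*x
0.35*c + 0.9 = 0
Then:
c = -2.57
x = 1.22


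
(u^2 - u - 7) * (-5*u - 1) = -5*u^3 + 4*u^2 + 36*u + 7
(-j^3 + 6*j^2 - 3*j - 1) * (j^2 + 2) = -j^5 + 6*j^4 - 5*j^3 + 11*j^2 - 6*j - 2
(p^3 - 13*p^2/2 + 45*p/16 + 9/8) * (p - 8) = p^4 - 29*p^3/2 + 877*p^2/16 - 171*p/8 - 9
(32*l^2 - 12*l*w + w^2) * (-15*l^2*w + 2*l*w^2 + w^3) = -480*l^4*w + 244*l^3*w^2 - 7*l^2*w^3 - 10*l*w^4 + w^5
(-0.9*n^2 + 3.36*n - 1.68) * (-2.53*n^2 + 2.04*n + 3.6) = 2.277*n^4 - 10.3368*n^3 + 7.8648*n^2 + 8.6688*n - 6.048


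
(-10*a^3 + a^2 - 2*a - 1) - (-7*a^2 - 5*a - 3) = -10*a^3 + 8*a^2 + 3*a + 2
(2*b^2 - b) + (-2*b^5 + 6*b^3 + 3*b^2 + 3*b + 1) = -2*b^5 + 6*b^3 + 5*b^2 + 2*b + 1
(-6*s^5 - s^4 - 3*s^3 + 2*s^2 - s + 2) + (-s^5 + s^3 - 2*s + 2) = -7*s^5 - s^4 - 2*s^3 + 2*s^2 - 3*s + 4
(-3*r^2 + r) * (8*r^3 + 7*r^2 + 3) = -24*r^5 - 13*r^4 + 7*r^3 - 9*r^2 + 3*r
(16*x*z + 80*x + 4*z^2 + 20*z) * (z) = 16*x*z^2 + 80*x*z + 4*z^3 + 20*z^2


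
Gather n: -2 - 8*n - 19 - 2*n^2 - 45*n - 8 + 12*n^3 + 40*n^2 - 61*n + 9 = 12*n^3 + 38*n^2 - 114*n - 20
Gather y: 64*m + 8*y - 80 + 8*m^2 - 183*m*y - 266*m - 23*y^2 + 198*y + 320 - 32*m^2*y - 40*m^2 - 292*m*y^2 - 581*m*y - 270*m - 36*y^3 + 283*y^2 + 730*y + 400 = -32*m^2 - 472*m - 36*y^3 + y^2*(260 - 292*m) + y*(-32*m^2 - 764*m + 936) + 640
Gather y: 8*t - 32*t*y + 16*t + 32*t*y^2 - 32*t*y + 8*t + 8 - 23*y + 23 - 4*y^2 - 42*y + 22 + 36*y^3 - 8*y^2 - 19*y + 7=32*t + 36*y^3 + y^2*(32*t - 12) + y*(-64*t - 84) + 60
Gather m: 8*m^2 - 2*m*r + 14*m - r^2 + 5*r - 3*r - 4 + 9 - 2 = 8*m^2 + m*(14 - 2*r) - r^2 + 2*r + 3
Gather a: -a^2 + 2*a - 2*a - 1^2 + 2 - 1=-a^2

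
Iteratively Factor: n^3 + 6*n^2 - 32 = (n + 4)*(n^2 + 2*n - 8) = (n + 4)^2*(n - 2)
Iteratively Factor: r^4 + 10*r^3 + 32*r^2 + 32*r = (r + 4)*(r^3 + 6*r^2 + 8*r) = (r + 2)*(r + 4)*(r^2 + 4*r) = (r + 2)*(r + 4)^2*(r)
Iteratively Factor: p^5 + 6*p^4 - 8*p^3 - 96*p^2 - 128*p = (p)*(p^4 + 6*p^3 - 8*p^2 - 96*p - 128) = p*(p + 4)*(p^3 + 2*p^2 - 16*p - 32) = p*(p + 4)^2*(p^2 - 2*p - 8) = p*(p - 4)*(p + 4)^2*(p + 2)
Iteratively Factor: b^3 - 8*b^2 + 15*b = (b)*(b^2 - 8*b + 15) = b*(b - 5)*(b - 3)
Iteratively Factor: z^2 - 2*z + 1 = (z - 1)*(z - 1)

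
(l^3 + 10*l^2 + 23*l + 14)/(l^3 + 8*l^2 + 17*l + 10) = (l + 7)/(l + 5)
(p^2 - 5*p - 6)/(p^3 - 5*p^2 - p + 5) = (p - 6)/(p^2 - 6*p + 5)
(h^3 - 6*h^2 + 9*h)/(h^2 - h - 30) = h*(-h^2 + 6*h - 9)/(-h^2 + h + 30)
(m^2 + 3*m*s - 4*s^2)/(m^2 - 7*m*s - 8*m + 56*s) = (m^2 + 3*m*s - 4*s^2)/(m^2 - 7*m*s - 8*m + 56*s)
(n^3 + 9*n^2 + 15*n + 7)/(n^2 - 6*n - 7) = (n^2 + 8*n + 7)/(n - 7)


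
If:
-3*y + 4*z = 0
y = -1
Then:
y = -1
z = -3/4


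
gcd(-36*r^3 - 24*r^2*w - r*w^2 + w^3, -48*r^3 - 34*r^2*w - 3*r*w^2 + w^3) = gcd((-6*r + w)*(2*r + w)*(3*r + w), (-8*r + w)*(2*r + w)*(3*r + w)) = 6*r^2 + 5*r*w + w^2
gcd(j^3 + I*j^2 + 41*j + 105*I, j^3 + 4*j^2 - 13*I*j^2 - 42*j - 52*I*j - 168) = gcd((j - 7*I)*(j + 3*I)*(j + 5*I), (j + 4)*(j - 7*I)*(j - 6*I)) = j - 7*I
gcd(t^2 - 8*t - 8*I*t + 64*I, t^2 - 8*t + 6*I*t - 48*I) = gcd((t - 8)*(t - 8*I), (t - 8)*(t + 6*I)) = t - 8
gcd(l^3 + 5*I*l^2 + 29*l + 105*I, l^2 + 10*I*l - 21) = l^2 + 10*I*l - 21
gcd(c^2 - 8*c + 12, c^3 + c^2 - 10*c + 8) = c - 2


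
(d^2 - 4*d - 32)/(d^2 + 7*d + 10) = (d^2 - 4*d - 32)/(d^2 + 7*d + 10)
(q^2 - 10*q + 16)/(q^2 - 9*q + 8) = (q - 2)/(q - 1)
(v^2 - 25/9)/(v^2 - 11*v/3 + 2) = (9*v^2 - 25)/(3*(3*v^2 - 11*v + 6))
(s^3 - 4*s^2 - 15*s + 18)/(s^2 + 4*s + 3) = (s^2 - 7*s + 6)/(s + 1)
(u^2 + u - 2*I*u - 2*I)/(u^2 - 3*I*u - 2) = (u + 1)/(u - I)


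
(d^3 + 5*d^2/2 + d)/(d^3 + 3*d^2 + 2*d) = (d + 1/2)/(d + 1)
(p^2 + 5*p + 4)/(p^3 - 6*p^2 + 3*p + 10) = (p + 4)/(p^2 - 7*p + 10)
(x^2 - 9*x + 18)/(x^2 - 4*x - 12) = (x - 3)/(x + 2)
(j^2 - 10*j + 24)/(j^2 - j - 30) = (j - 4)/(j + 5)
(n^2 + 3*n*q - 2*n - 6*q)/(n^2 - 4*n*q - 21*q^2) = (2 - n)/(-n + 7*q)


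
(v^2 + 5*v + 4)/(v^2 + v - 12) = (v + 1)/(v - 3)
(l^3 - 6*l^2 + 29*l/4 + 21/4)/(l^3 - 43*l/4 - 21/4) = (l - 3)/(l + 3)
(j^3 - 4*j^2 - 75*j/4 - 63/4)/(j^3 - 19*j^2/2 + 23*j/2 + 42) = (j + 3/2)/(j - 4)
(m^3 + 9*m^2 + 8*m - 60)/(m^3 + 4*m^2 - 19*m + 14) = (m^2 + 11*m + 30)/(m^2 + 6*m - 7)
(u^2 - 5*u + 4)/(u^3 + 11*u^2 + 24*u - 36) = (u - 4)/(u^2 + 12*u + 36)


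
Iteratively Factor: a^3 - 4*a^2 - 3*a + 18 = (a + 2)*(a^2 - 6*a + 9) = (a - 3)*(a + 2)*(a - 3)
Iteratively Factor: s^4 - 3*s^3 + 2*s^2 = (s)*(s^3 - 3*s^2 + 2*s) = s^2*(s^2 - 3*s + 2) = s^2*(s - 1)*(s - 2)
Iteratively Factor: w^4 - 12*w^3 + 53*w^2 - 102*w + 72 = (w - 4)*(w^3 - 8*w^2 + 21*w - 18) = (w - 4)*(w - 3)*(w^2 - 5*w + 6) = (w - 4)*(w - 3)^2*(w - 2)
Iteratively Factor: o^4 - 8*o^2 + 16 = (o + 2)*(o^3 - 2*o^2 - 4*o + 8) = (o - 2)*(o + 2)*(o^2 - 4) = (o - 2)^2*(o + 2)*(o + 2)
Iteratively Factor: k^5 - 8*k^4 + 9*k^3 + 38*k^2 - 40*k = (k)*(k^4 - 8*k^3 + 9*k^2 + 38*k - 40) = k*(k + 2)*(k^3 - 10*k^2 + 29*k - 20) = k*(k - 4)*(k + 2)*(k^2 - 6*k + 5) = k*(k - 5)*(k - 4)*(k + 2)*(k - 1)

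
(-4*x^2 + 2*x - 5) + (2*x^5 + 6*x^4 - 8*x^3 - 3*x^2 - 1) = 2*x^5 + 6*x^4 - 8*x^3 - 7*x^2 + 2*x - 6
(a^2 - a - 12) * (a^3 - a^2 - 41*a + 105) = a^5 - 2*a^4 - 52*a^3 + 158*a^2 + 387*a - 1260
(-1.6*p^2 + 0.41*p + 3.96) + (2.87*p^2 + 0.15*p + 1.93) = 1.27*p^2 + 0.56*p + 5.89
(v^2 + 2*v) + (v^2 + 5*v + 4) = 2*v^2 + 7*v + 4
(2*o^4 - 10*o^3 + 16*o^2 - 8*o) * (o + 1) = 2*o^5 - 8*o^4 + 6*o^3 + 8*o^2 - 8*o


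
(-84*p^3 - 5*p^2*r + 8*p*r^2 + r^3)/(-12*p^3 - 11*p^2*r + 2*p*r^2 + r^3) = (7*p + r)/(p + r)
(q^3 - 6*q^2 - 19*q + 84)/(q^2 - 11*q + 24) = (q^2 - 3*q - 28)/(q - 8)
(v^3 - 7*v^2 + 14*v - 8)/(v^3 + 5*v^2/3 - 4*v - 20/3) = 3*(v^2 - 5*v + 4)/(3*v^2 + 11*v + 10)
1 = 1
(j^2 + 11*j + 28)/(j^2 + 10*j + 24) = (j + 7)/(j + 6)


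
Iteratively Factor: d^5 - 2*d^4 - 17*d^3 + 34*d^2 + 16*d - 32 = (d - 4)*(d^4 + 2*d^3 - 9*d^2 - 2*d + 8) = (d - 4)*(d + 4)*(d^3 - 2*d^2 - d + 2) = (d - 4)*(d - 2)*(d + 4)*(d^2 - 1) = (d - 4)*(d - 2)*(d - 1)*(d + 4)*(d + 1)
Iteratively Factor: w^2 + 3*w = (w)*(w + 3)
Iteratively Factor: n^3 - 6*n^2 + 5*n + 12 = (n - 3)*(n^2 - 3*n - 4) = (n - 4)*(n - 3)*(n + 1)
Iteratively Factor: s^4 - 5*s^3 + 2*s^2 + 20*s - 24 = (s - 2)*(s^3 - 3*s^2 - 4*s + 12) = (s - 3)*(s - 2)*(s^2 - 4) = (s - 3)*(s - 2)*(s + 2)*(s - 2)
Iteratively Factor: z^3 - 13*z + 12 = (z + 4)*(z^2 - 4*z + 3) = (z - 3)*(z + 4)*(z - 1)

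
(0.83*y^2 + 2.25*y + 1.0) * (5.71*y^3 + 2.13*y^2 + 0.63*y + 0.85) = 4.7393*y^5 + 14.6154*y^4 + 11.0254*y^3 + 4.253*y^2 + 2.5425*y + 0.85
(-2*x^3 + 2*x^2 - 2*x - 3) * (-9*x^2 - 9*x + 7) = 18*x^5 - 14*x^3 + 59*x^2 + 13*x - 21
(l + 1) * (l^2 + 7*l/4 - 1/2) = l^3 + 11*l^2/4 + 5*l/4 - 1/2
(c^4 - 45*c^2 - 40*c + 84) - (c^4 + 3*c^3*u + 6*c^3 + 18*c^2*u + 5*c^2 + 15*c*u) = -3*c^3*u - 6*c^3 - 18*c^2*u - 50*c^2 - 15*c*u - 40*c + 84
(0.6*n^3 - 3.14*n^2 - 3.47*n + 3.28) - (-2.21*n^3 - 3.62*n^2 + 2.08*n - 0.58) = 2.81*n^3 + 0.48*n^2 - 5.55*n + 3.86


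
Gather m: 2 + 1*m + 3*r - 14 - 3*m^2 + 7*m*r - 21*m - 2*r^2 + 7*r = -3*m^2 + m*(7*r - 20) - 2*r^2 + 10*r - 12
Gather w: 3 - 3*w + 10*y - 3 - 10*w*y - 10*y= w*(-10*y - 3)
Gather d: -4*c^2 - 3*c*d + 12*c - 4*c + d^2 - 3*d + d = -4*c^2 + 8*c + d^2 + d*(-3*c - 2)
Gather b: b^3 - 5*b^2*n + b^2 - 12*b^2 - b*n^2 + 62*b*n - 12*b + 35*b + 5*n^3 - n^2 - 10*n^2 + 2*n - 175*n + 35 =b^3 + b^2*(-5*n - 11) + b*(-n^2 + 62*n + 23) + 5*n^3 - 11*n^2 - 173*n + 35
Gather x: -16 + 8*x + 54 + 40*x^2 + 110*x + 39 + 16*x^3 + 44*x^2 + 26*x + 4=16*x^3 + 84*x^2 + 144*x + 81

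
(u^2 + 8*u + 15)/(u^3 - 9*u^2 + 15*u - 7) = (u^2 + 8*u + 15)/(u^3 - 9*u^2 + 15*u - 7)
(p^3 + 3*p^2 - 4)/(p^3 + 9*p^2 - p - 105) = (p^3 + 3*p^2 - 4)/(p^3 + 9*p^2 - p - 105)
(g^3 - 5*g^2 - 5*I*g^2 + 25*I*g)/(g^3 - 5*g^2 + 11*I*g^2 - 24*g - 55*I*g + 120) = g*(g - 5*I)/(g^2 + 11*I*g - 24)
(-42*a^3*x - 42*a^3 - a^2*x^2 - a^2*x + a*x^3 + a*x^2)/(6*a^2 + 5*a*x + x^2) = a*(-42*a^2*x - 42*a^2 - a*x^2 - a*x + x^3 + x^2)/(6*a^2 + 5*a*x + x^2)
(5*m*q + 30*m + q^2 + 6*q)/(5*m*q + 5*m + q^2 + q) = (q + 6)/(q + 1)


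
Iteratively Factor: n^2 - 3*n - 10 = (n - 5)*(n + 2)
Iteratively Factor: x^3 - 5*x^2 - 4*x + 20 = (x - 5)*(x^2 - 4) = (x - 5)*(x + 2)*(x - 2)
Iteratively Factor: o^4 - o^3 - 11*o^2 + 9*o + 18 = (o - 2)*(o^3 + o^2 - 9*o - 9) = (o - 2)*(o + 3)*(o^2 - 2*o - 3) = (o - 3)*(o - 2)*(o + 3)*(o + 1)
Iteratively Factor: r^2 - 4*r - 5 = (r + 1)*(r - 5)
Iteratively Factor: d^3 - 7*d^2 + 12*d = (d - 4)*(d^2 - 3*d) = d*(d - 4)*(d - 3)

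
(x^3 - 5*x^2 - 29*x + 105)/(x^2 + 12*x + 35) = (x^2 - 10*x + 21)/(x + 7)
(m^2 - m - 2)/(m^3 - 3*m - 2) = 1/(m + 1)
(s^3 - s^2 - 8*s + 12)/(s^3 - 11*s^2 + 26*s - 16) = (s^2 + s - 6)/(s^2 - 9*s + 8)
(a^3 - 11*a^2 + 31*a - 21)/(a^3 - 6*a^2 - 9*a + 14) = (a - 3)/(a + 2)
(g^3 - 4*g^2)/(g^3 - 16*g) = g/(g + 4)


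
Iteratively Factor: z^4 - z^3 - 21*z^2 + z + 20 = (z - 1)*(z^3 - 21*z - 20) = (z - 1)*(z + 1)*(z^2 - z - 20) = (z - 1)*(z + 1)*(z + 4)*(z - 5)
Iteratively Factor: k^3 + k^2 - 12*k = (k - 3)*(k^2 + 4*k) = (k - 3)*(k + 4)*(k)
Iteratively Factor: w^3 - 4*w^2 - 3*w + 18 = (w - 3)*(w^2 - w - 6) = (w - 3)*(w + 2)*(w - 3)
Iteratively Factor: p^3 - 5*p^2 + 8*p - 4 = (p - 1)*(p^2 - 4*p + 4) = (p - 2)*(p - 1)*(p - 2)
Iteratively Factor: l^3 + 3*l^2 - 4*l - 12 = (l - 2)*(l^2 + 5*l + 6) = (l - 2)*(l + 2)*(l + 3)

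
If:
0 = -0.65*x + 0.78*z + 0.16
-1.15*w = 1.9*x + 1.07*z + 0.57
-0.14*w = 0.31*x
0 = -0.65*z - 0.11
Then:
No Solution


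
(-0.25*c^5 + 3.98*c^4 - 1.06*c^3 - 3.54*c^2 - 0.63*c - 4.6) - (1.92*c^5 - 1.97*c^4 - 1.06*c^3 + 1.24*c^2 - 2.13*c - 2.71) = -2.17*c^5 + 5.95*c^4 - 4.78*c^2 + 1.5*c - 1.89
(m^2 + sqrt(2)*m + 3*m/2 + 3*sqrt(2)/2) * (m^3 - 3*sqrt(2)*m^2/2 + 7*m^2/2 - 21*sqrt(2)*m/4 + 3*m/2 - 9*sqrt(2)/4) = m^5 - sqrt(2)*m^4/2 + 5*m^4 - 5*sqrt(2)*m^3/2 + 15*m^3/4 - 51*m^2/4 - 27*sqrt(2)*m^2/8 - 81*m/4 - 9*sqrt(2)*m/8 - 27/4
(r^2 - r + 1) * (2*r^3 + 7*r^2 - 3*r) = 2*r^5 + 5*r^4 - 8*r^3 + 10*r^2 - 3*r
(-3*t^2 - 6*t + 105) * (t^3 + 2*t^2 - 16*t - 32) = -3*t^5 - 12*t^4 + 141*t^3 + 402*t^2 - 1488*t - 3360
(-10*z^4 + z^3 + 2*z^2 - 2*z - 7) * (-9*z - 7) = 90*z^5 + 61*z^4 - 25*z^3 + 4*z^2 + 77*z + 49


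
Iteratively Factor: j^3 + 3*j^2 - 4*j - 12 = (j - 2)*(j^2 + 5*j + 6) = (j - 2)*(j + 2)*(j + 3)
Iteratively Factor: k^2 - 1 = (k + 1)*(k - 1)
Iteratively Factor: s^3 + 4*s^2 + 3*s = (s + 1)*(s^2 + 3*s) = (s + 1)*(s + 3)*(s)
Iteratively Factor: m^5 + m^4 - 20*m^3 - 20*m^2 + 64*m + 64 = (m + 2)*(m^4 - m^3 - 18*m^2 + 16*m + 32) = (m + 1)*(m + 2)*(m^3 - 2*m^2 - 16*m + 32) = (m + 1)*(m + 2)*(m + 4)*(m^2 - 6*m + 8) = (m - 2)*(m + 1)*(m + 2)*(m + 4)*(m - 4)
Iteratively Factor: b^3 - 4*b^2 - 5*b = (b)*(b^2 - 4*b - 5) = b*(b + 1)*(b - 5)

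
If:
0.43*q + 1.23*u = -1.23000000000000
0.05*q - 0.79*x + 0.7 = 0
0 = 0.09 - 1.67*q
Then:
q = 0.05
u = -1.02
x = 0.89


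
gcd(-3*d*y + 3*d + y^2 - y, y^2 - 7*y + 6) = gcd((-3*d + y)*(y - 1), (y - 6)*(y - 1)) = y - 1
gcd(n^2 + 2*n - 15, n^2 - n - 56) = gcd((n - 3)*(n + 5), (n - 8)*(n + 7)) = 1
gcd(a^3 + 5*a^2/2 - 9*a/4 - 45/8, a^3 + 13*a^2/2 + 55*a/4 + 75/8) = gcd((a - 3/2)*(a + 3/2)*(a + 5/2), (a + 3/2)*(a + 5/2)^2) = a^2 + 4*a + 15/4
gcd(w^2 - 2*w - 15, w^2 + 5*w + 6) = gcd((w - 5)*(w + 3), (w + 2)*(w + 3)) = w + 3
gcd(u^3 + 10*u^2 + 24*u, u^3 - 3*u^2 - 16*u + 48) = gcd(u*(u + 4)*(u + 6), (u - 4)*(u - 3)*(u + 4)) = u + 4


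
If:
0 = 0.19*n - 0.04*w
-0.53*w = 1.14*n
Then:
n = 0.00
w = 0.00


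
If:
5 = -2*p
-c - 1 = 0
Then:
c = -1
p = -5/2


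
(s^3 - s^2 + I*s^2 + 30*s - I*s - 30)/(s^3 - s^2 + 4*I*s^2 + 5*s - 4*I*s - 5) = (s^2 + I*s + 30)/(s^2 + 4*I*s + 5)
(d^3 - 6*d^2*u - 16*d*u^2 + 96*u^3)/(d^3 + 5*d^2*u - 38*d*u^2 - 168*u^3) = (d - 4*u)/(d + 7*u)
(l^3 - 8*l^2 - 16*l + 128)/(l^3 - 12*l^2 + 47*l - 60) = (l^2 - 4*l - 32)/(l^2 - 8*l + 15)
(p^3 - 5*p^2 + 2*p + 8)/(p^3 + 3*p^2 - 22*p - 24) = (p - 2)/(p + 6)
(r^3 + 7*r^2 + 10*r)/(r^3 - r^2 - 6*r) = (r + 5)/(r - 3)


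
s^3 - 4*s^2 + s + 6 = (s - 3)*(s - 2)*(s + 1)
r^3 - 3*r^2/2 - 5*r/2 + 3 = (r - 2)*(r - 1)*(r + 3/2)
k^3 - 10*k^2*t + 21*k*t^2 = k*(k - 7*t)*(k - 3*t)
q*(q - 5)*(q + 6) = q^3 + q^2 - 30*q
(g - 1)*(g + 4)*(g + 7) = g^3 + 10*g^2 + 17*g - 28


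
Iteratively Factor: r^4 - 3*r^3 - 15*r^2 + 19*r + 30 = (r - 5)*(r^3 + 2*r^2 - 5*r - 6) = (r - 5)*(r + 1)*(r^2 + r - 6) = (r - 5)*(r + 1)*(r + 3)*(r - 2)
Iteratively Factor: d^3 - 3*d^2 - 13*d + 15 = (d - 5)*(d^2 + 2*d - 3) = (d - 5)*(d - 1)*(d + 3)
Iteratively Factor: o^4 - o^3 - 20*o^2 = (o - 5)*(o^3 + 4*o^2) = o*(o - 5)*(o^2 + 4*o) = o*(o - 5)*(o + 4)*(o)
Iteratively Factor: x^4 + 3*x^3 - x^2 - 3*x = (x + 1)*(x^3 + 2*x^2 - 3*x) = (x - 1)*(x + 1)*(x^2 + 3*x) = (x - 1)*(x + 1)*(x + 3)*(x)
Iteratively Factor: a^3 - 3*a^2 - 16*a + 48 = (a - 3)*(a^2 - 16) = (a - 4)*(a - 3)*(a + 4)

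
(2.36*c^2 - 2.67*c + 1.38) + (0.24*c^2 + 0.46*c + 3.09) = 2.6*c^2 - 2.21*c + 4.47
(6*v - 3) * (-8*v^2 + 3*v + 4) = -48*v^3 + 42*v^2 + 15*v - 12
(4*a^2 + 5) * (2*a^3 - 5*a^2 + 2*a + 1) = 8*a^5 - 20*a^4 + 18*a^3 - 21*a^2 + 10*a + 5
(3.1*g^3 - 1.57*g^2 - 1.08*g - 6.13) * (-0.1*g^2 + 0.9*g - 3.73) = -0.31*g^5 + 2.947*g^4 - 12.868*g^3 + 5.4971*g^2 - 1.4886*g + 22.8649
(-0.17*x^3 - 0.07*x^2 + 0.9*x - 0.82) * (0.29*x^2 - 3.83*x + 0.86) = -0.0493*x^5 + 0.6308*x^4 + 0.3829*x^3 - 3.745*x^2 + 3.9146*x - 0.7052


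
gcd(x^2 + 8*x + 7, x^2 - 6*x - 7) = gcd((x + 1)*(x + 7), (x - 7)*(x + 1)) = x + 1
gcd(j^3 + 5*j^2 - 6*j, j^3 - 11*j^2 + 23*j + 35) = 1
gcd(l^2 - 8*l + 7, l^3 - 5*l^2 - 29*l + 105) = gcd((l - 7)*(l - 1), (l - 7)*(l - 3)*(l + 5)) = l - 7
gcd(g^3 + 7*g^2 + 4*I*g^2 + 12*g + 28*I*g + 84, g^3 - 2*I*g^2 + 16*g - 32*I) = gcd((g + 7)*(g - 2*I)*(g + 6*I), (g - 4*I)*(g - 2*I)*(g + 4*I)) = g - 2*I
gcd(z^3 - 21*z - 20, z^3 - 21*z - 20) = z^3 - 21*z - 20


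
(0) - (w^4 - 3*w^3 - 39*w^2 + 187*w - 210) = -w^4 + 3*w^3 + 39*w^2 - 187*w + 210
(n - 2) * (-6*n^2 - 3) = -6*n^3 + 12*n^2 - 3*n + 6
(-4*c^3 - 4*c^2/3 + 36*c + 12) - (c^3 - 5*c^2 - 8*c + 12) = -5*c^3 + 11*c^2/3 + 44*c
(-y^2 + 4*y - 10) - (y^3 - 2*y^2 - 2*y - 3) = -y^3 + y^2 + 6*y - 7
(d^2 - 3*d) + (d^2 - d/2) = 2*d^2 - 7*d/2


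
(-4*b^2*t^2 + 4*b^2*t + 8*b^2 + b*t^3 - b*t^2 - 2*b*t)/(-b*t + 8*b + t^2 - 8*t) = b*(4*b*t^2 - 4*b*t - 8*b - t^3 + t^2 + 2*t)/(b*t - 8*b - t^2 + 8*t)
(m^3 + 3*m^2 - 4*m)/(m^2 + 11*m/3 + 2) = 3*m*(m^2 + 3*m - 4)/(3*m^2 + 11*m + 6)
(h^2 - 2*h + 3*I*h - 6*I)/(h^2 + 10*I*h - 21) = (h - 2)/(h + 7*I)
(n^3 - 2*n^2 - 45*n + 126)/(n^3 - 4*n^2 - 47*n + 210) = (n - 3)/(n - 5)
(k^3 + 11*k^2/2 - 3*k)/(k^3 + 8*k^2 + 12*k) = (k - 1/2)/(k + 2)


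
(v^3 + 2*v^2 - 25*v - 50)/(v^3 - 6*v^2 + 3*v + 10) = (v^2 + 7*v + 10)/(v^2 - v - 2)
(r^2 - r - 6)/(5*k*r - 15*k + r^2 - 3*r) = (r + 2)/(5*k + r)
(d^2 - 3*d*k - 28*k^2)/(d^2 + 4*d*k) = (d - 7*k)/d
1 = 1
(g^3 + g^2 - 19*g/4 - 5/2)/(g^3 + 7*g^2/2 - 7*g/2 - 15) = (g + 1/2)/(g + 3)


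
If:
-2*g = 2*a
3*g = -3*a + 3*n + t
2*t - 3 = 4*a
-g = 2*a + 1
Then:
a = -1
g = 1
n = 1/6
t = -1/2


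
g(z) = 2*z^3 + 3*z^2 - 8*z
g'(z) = 6*z^2 + 6*z - 8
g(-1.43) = 11.73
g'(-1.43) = -4.31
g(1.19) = -1.90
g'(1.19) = 7.64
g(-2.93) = -1.11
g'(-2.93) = 25.93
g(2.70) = 39.64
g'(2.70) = 51.94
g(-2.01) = 11.96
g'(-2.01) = 4.18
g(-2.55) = 6.74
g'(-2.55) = 15.72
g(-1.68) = 12.42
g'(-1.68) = -1.15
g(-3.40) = -16.73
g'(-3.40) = 40.96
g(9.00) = 1629.00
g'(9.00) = 532.00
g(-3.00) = -3.00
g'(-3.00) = 28.00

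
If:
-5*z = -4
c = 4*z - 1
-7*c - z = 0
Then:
No Solution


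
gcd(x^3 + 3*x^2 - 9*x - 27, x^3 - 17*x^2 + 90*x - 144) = x - 3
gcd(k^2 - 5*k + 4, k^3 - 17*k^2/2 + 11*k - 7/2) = k - 1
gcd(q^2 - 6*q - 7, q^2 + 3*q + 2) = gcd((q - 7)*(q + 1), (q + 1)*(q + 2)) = q + 1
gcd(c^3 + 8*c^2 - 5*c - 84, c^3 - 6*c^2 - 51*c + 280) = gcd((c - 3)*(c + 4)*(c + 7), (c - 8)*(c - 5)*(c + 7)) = c + 7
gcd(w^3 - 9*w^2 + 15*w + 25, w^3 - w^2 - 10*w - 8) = w + 1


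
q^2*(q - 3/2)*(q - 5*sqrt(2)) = q^4 - 5*sqrt(2)*q^3 - 3*q^3/2 + 15*sqrt(2)*q^2/2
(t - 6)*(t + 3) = t^2 - 3*t - 18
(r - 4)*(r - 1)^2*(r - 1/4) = r^4 - 25*r^3/4 + 21*r^2/2 - 25*r/4 + 1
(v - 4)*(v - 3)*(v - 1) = v^3 - 8*v^2 + 19*v - 12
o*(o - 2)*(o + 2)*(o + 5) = o^4 + 5*o^3 - 4*o^2 - 20*o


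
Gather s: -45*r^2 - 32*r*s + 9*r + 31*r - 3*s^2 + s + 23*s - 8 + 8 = -45*r^2 + 40*r - 3*s^2 + s*(24 - 32*r)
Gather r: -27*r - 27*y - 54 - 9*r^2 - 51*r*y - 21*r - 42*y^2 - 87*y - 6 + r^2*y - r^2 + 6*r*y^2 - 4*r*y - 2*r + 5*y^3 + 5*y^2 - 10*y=r^2*(y - 10) + r*(6*y^2 - 55*y - 50) + 5*y^3 - 37*y^2 - 124*y - 60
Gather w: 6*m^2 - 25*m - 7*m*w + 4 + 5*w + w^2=6*m^2 - 25*m + w^2 + w*(5 - 7*m) + 4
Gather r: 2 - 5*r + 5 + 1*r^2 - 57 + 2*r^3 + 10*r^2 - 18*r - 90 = 2*r^3 + 11*r^2 - 23*r - 140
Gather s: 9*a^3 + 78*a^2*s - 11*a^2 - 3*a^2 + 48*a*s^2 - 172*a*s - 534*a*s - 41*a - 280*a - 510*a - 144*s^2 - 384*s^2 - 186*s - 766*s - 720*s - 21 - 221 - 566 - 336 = 9*a^3 - 14*a^2 - 831*a + s^2*(48*a - 528) + s*(78*a^2 - 706*a - 1672) - 1144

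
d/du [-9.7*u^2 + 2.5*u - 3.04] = 2.5 - 19.4*u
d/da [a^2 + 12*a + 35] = 2*a + 12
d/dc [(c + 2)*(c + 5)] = 2*c + 7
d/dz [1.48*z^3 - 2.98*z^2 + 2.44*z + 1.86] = 4.44*z^2 - 5.96*z + 2.44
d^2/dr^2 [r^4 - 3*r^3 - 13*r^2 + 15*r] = 12*r^2 - 18*r - 26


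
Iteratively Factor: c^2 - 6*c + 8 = (c - 2)*(c - 4)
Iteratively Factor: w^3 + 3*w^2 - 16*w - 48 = (w - 4)*(w^2 + 7*w + 12) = (w - 4)*(w + 4)*(w + 3)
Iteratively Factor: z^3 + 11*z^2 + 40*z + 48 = (z + 4)*(z^2 + 7*z + 12) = (z + 3)*(z + 4)*(z + 4)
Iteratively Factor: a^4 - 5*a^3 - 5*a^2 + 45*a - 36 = (a - 1)*(a^3 - 4*a^2 - 9*a + 36) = (a - 1)*(a + 3)*(a^2 - 7*a + 12) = (a - 3)*(a - 1)*(a + 3)*(a - 4)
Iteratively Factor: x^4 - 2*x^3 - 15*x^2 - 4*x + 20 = (x - 1)*(x^3 - x^2 - 16*x - 20) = (x - 5)*(x - 1)*(x^2 + 4*x + 4) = (x - 5)*(x - 1)*(x + 2)*(x + 2)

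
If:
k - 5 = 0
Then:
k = 5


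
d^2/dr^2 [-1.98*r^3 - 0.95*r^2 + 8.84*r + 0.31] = -11.88*r - 1.9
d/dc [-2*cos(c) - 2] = 2*sin(c)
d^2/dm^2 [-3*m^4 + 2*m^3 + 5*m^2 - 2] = -36*m^2 + 12*m + 10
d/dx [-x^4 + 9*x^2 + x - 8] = -4*x^3 + 18*x + 1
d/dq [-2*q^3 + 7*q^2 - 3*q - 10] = -6*q^2 + 14*q - 3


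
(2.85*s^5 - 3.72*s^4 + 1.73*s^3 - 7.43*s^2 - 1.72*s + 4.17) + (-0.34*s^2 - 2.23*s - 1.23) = 2.85*s^5 - 3.72*s^4 + 1.73*s^3 - 7.77*s^2 - 3.95*s + 2.94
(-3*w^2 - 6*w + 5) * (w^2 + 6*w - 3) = -3*w^4 - 24*w^3 - 22*w^2 + 48*w - 15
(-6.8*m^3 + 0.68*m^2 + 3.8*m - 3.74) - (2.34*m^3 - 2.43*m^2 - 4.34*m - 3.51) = -9.14*m^3 + 3.11*m^2 + 8.14*m - 0.23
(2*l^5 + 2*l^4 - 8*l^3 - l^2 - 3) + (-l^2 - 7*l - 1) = 2*l^5 + 2*l^4 - 8*l^3 - 2*l^2 - 7*l - 4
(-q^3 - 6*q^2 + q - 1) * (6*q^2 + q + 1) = -6*q^5 - 37*q^4 - q^3 - 11*q^2 - 1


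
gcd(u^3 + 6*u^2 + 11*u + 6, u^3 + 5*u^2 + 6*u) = u^2 + 5*u + 6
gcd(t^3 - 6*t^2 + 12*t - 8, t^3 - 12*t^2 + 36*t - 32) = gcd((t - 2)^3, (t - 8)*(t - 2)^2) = t^2 - 4*t + 4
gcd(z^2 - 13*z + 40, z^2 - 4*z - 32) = z - 8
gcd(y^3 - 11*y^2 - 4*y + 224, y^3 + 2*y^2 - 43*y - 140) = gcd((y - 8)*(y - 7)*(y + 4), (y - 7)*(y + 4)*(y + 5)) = y^2 - 3*y - 28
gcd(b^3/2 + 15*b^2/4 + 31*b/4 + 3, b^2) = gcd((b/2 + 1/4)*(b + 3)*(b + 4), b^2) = 1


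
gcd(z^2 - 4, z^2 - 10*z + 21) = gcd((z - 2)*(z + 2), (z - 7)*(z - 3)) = 1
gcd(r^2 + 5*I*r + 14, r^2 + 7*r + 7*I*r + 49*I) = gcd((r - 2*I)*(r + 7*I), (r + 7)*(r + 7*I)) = r + 7*I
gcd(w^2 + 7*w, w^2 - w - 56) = w + 7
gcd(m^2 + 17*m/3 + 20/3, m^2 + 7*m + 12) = m + 4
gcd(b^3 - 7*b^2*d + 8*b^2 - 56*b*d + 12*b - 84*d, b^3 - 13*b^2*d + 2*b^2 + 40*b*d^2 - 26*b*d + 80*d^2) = b + 2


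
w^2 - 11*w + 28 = (w - 7)*(w - 4)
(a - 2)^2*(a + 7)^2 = a^4 + 10*a^3 - 3*a^2 - 140*a + 196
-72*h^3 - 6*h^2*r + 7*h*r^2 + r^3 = (-3*h + r)*(4*h + r)*(6*h + r)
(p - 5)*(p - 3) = p^2 - 8*p + 15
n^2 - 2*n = n*(n - 2)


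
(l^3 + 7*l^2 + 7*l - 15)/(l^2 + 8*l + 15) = l - 1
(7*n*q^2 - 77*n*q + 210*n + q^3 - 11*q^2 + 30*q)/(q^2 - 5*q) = 7*n - 42*n/q + q - 6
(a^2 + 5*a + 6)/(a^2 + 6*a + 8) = (a + 3)/(a + 4)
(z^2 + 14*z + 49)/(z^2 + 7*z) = (z + 7)/z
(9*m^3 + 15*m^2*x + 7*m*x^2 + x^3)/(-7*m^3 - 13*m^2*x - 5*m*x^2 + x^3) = (9*m^2 + 6*m*x + x^2)/(-7*m^2 - 6*m*x + x^2)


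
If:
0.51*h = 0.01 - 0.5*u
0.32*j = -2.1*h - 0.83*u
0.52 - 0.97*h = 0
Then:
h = 0.54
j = -2.15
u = -0.53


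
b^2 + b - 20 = (b - 4)*(b + 5)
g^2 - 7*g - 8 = (g - 8)*(g + 1)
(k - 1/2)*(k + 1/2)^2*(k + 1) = k^4 + 3*k^3/2 + k^2/4 - 3*k/8 - 1/8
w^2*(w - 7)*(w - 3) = w^4 - 10*w^3 + 21*w^2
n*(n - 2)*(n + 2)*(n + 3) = n^4 + 3*n^3 - 4*n^2 - 12*n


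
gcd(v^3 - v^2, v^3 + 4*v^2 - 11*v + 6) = v - 1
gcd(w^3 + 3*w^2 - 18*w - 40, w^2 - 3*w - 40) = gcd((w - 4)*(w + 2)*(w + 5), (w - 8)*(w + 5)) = w + 5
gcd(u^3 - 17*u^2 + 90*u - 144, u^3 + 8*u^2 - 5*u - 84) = u - 3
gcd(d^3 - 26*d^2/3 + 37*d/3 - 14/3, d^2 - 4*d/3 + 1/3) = d - 1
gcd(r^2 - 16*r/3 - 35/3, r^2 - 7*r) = r - 7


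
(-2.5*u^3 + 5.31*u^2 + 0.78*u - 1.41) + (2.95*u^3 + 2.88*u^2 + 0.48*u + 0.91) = 0.45*u^3 + 8.19*u^2 + 1.26*u - 0.5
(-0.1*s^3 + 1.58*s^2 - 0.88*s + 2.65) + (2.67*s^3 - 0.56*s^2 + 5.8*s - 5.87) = 2.57*s^3 + 1.02*s^2 + 4.92*s - 3.22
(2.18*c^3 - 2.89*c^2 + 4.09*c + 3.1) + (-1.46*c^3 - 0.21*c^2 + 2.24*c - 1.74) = 0.72*c^3 - 3.1*c^2 + 6.33*c + 1.36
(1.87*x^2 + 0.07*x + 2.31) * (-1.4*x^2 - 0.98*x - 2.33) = -2.618*x^4 - 1.9306*x^3 - 7.6597*x^2 - 2.4269*x - 5.3823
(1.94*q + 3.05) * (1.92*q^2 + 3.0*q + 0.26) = 3.7248*q^3 + 11.676*q^2 + 9.6544*q + 0.793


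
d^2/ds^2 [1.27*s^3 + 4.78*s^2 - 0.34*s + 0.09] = 7.62*s + 9.56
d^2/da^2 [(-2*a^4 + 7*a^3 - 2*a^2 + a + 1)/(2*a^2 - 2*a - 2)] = (-2*a^6 + 6*a^5 - 3*a^3 + 6*a^2 + 21*a - 1)/(a^6 - 3*a^5 + 5*a^3 - 3*a - 1)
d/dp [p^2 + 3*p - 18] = 2*p + 3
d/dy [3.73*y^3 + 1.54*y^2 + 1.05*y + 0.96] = 11.19*y^2 + 3.08*y + 1.05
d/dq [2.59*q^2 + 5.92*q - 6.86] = 5.18*q + 5.92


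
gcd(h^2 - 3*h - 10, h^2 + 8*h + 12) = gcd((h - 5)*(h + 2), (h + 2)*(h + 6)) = h + 2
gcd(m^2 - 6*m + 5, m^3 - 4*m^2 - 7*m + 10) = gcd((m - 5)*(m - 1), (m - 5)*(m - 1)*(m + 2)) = m^2 - 6*m + 5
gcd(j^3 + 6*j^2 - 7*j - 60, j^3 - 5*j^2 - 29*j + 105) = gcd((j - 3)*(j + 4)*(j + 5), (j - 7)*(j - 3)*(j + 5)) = j^2 + 2*j - 15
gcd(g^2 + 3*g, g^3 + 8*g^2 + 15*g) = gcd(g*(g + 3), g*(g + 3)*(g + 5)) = g^2 + 3*g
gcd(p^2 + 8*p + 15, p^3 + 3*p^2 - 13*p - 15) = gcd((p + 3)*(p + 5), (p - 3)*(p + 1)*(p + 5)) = p + 5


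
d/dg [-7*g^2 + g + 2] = 1 - 14*g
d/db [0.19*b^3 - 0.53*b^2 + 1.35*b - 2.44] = 0.57*b^2 - 1.06*b + 1.35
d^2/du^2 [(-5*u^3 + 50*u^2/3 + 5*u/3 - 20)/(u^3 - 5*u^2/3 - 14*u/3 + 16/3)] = 30*(15*u^6 - 117*u^5 + 477*u^4 - 1127*u^3 + 1580*u^2 - 952*u - 176)/(27*u^9 - 135*u^8 - 153*u^7 + 1567*u^6 - 726*u^5 - 5772*u^4 + 6280*u^3 + 5568*u^2 - 10752*u + 4096)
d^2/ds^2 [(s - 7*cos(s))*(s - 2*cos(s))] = 9*s*cos(s) + 56*sin(s)^2 + 18*sin(s) - 26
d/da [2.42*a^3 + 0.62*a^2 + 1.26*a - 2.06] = 7.26*a^2 + 1.24*a + 1.26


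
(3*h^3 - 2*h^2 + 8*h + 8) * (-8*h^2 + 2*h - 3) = -24*h^5 + 22*h^4 - 77*h^3 - 42*h^2 - 8*h - 24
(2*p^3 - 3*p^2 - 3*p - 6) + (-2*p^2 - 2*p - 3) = 2*p^3 - 5*p^2 - 5*p - 9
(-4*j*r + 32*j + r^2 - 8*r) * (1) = -4*j*r + 32*j + r^2 - 8*r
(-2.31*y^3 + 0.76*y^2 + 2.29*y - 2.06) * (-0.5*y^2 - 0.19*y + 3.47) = 1.155*y^5 + 0.0589*y^4 - 9.3051*y^3 + 3.2321*y^2 + 8.3377*y - 7.1482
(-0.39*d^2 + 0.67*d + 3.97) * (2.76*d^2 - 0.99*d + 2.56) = -1.0764*d^4 + 2.2353*d^3 + 9.2955*d^2 - 2.2151*d + 10.1632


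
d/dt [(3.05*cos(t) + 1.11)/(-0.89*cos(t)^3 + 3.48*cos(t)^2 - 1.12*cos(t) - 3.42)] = (-5.429*cos(t)^3 + 7.6503*cos(t)^2 + 7.7256*cos(t) + 9.1878)*sin(t)/(0.7921*cos(t)^6 - 6.1944*cos(t)^5 + 14.104*cos(t)^4 - 1.7076*cos(t)^3 - 22.5488*cos(t)^2 + 7.6608*cos(t) + 11.6964)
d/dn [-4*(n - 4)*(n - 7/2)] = 30 - 8*n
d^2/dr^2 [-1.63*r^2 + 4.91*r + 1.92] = -3.26000000000000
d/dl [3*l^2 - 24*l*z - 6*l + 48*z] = 6*l - 24*z - 6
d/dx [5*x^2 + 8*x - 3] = 10*x + 8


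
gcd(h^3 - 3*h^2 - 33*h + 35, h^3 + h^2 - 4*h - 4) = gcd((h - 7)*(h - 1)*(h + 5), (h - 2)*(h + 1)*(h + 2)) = 1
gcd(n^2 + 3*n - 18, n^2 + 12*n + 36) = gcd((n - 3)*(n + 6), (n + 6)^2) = n + 6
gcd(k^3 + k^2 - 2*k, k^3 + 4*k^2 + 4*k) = k^2 + 2*k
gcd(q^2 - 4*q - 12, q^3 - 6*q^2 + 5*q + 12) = 1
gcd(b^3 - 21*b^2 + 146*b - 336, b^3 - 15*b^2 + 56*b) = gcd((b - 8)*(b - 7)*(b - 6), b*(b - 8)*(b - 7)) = b^2 - 15*b + 56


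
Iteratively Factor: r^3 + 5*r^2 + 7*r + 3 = (r + 3)*(r^2 + 2*r + 1) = (r + 1)*(r + 3)*(r + 1)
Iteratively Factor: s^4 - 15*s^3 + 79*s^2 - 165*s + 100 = (s - 5)*(s^3 - 10*s^2 + 29*s - 20) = (s - 5)*(s - 4)*(s^2 - 6*s + 5) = (s - 5)^2*(s - 4)*(s - 1)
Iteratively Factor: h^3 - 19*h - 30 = (h + 2)*(h^2 - 2*h - 15) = (h + 2)*(h + 3)*(h - 5)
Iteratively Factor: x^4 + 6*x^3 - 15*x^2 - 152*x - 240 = (x + 4)*(x^3 + 2*x^2 - 23*x - 60) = (x + 3)*(x + 4)*(x^2 - x - 20) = (x + 3)*(x + 4)^2*(x - 5)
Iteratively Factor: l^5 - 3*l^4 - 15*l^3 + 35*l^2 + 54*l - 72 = (l + 3)*(l^4 - 6*l^3 + 3*l^2 + 26*l - 24) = (l - 3)*(l + 3)*(l^3 - 3*l^2 - 6*l + 8) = (l - 3)*(l + 2)*(l + 3)*(l^2 - 5*l + 4) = (l - 3)*(l - 1)*(l + 2)*(l + 3)*(l - 4)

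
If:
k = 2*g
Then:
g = k/2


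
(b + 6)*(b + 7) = b^2 + 13*b + 42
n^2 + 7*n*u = n*(n + 7*u)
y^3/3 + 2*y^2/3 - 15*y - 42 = (y/3 + 1)*(y - 7)*(y + 6)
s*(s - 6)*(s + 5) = s^3 - s^2 - 30*s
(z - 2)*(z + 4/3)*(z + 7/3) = z^3 + 5*z^2/3 - 38*z/9 - 56/9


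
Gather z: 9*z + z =10*z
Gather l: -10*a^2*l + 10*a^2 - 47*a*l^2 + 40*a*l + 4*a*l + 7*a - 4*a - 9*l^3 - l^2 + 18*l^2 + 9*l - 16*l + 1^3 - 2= 10*a^2 + 3*a - 9*l^3 + l^2*(17 - 47*a) + l*(-10*a^2 + 44*a - 7) - 1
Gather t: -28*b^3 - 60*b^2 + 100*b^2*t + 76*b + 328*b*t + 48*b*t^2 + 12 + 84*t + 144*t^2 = -28*b^3 - 60*b^2 + 76*b + t^2*(48*b + 144) + t*(100*b^2 + 328*b + 84) + 12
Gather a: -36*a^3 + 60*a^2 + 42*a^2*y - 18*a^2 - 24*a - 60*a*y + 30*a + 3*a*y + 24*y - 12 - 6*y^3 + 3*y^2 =-36*a^3 + a^2*(42*y + 42) + a*(6 - 57*y) - 6*y^3 + 3*y^2 + 24*y - 12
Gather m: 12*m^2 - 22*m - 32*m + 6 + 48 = 12*m^2 - 54*m + 54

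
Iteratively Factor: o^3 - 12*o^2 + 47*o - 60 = (o - 4)*(o^2 - 8*o + 15) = (o - 4)*(o - 3)*(o - 5)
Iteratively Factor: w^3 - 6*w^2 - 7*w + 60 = (w - 4)*(w^2 - 2*w - 15) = (w - 4)*(w + 3)*(w - 5)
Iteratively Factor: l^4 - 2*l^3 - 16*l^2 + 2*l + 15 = (l + 3)*(l^3 - 5*l^2 - l + 5) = (l - 1)*(l + 3)*(l^2 - 4*l - 5) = (l - 1)*(l + 1)*(l + 3)*(l - 5)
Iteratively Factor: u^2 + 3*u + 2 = (u + 1)*(u + 2)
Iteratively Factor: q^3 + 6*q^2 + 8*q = (q + 4)*(q^2 + 2*q) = q*(q + 4)*(q + 2)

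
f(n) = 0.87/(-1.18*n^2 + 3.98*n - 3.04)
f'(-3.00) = -0.01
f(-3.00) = -0.03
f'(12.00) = 0.00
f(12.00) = -0.01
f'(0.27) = -0.69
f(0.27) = -0.42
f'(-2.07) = -0.03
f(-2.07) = -0.05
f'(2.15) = 244.05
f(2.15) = 13.93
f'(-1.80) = -0.04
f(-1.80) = -0.06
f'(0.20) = -0.58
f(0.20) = -0.38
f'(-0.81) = -0.10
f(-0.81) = -0.12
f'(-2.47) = -0.02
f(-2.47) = -0.04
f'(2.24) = 547.36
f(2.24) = -19.09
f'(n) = 0.87*(2.36*n - 3.98)/(-1.18*n^2 + 3.98*n - 3.04)^2 = (2.0532*n - 3.4626)/(1.18*n^2 - 3.98*n + 3.04)^2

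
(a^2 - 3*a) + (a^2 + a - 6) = 2*a^2 - 2*a - 6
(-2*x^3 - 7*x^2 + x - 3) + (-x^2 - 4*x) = -2*x^3 - 8*x^2 - 3*x - 3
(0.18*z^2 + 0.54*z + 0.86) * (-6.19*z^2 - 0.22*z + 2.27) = -1.1142*z^4 - 3.3822*z^3 - 5.0336*z^2 + 1.0366*z + 1.9522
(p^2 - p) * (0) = 0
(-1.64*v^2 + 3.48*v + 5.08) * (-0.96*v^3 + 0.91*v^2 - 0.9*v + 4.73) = 1.5744*v^5 - 4.8332*v^4 - 0.234*v^3 - 6.2664*v^2 + 11.8884*v + 24.0284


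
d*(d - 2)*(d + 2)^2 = d^4 + 2*d^3 - 4*d^2 - 8*d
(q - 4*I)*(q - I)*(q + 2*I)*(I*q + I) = I*q^4 + 3*q^3 + I*q^3 + 3*q^2 + 6*I*q^2 + 8*q + 6*I*q + 8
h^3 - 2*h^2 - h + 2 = (h - 2)*(h - 1)*(h + 1)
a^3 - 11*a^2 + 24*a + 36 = (a - 6)^2*(a + 1)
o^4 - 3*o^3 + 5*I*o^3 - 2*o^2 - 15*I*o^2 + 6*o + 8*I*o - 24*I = (o - 3)*(o - I)*(o + 2*I)*(o + 4*I)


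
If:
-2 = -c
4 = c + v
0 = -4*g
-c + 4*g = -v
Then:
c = 2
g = 0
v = 2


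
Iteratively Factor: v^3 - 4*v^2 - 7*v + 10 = (v - 1)*(v^2 - 3*v - 10) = (v - 1)*(v + 2)*(v - 5)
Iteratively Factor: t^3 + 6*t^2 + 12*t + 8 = (t + 2)*(t^2 + 4*t + 4) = (t + 2)^2*(t + 2)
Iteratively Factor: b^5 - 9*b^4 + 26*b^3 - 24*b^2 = (b)*(b^4 - 9*b^3 + 26*b^2 - 24*b) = b^2*(b^3 - 9*b^2 + 26*b - 24) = b^2*(b - 3)*(b^2 - 6*b + 8) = b^2*(b - 4)*(b - 3)*(b - 2)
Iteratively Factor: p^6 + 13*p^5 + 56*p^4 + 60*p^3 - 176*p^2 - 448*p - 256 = (p + 1)*(p^5 + 12*p^4 + 44*p^3 + 16*p^2 - 192*p - 256) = (p + 1)*(p + 4)*(p^4 + 8*p^3 + 12*p^2 - 32*p - 64) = (p + 1)*(p + 4)^2*(p^3 + 4*p^2 - 4*p - 16) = (p + 1)*(p + 2)*(p + 4)^2*(p^2 + 2*p - 8) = (p - 2)*(p + 1)*(p + 2)*(p + 4)^2*(p + 4)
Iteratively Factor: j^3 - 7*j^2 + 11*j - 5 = (j - 1)*(j^2 - 6*j + 5) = (j - 1)^2*(j - 5)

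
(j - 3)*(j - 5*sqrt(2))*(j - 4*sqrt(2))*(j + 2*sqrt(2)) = j^4 - 7*sqrt(2)*j^3 - 3*j^3 + 4*j^2 + 21*sqrt(2)*j^2 - 12*j + 80*sqrt(2)*j - 240*sqrt(2)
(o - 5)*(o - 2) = o^2 - 7*o + 10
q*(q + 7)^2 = q^3 + 14*q^2 + 49*q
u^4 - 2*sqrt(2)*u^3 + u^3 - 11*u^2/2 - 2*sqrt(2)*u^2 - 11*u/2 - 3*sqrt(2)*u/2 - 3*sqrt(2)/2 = (u + 1)*(u - 3*sqrt(2))*(u + sqrt(2)/2)^2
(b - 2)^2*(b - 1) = b^3 - 5*b^2 + 8*b - 4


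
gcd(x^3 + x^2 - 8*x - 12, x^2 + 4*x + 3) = 1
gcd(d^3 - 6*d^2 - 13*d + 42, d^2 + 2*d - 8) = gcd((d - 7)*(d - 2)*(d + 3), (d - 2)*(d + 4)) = d - 2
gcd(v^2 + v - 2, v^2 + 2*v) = v + 2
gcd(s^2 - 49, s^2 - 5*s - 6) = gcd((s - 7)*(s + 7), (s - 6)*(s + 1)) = 1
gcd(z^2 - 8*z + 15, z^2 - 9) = z - 3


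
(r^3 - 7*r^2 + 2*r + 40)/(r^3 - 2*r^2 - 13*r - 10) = (r - 4)/(r + 1)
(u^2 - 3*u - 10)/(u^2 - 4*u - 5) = (u + 2)/(u + 1)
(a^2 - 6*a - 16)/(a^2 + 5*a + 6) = (a - 8)/(a + 3)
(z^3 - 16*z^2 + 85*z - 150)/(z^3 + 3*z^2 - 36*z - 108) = (z^2 - 10*z + 25)/(z^2 + 9*z + 18)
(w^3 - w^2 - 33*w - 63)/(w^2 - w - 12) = (w^2 - 4*w - 21)/(w - 4)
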